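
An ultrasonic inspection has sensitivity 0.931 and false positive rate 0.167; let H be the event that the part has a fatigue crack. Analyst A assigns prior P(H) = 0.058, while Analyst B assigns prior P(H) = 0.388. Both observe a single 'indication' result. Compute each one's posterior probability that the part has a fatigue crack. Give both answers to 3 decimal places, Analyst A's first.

P('+'|H) = 0.931, P('+'|¬H) = 0.167.
Analyst A: numerator 0.931·0.058 = 0.053998; evidence = 0.053998+0.167·0.942 = 0.21131; posterior = 0.256.
Analyst B: numerator 0.931·0.388 = 0.36123; evidence = 0.36123+0.167·0.612 = 0.46343; posterior = 0.779.

Analyst A: 0.256; Analyst B: 0.779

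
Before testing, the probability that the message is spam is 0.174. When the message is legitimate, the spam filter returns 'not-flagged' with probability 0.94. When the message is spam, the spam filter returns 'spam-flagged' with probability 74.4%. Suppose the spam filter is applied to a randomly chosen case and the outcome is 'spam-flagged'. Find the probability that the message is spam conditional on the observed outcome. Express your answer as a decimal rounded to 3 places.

P(H | E) ≈ 0.723

Write H for 'the message is spam'. Prior odds H:¬H = 0.174/0.826 = 0.21065. For the 'spam-flagged' outcome, the likelihood ratio is 0.744/0.06 = 12.400.
Posterior odds = 0.21065 × 12.400 = 2.6121, so P(H|E) = 2.6121/(1+2.6121) = 0.723.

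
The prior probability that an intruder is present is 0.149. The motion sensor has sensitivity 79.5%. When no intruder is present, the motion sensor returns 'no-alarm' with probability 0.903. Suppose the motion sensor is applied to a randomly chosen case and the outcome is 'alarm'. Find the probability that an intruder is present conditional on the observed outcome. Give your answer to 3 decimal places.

P(H | E) ≈ 0.589

Let H be the event that an intruder is present. P(H) = 0.149, so P(¬H) = 0.851. With E the 'alarm' result, P(E|H) = 0.795 and P(E|¬H) = 0.097.
P(E) = 0.795·0.149 + 0.097·0.851 = 0.11846 + 0.082547 = 0.20100.
By Bayes' theorem, P(H|E) = 0.11846 / 0.20100 = 0.589.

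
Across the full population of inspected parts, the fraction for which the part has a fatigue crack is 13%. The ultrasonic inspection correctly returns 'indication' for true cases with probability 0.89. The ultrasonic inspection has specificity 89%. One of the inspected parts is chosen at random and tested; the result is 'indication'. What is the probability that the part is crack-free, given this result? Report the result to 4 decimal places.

P(¬H | E) ≈ 0.4527

Let H be the event that the part has a fatigue crack. P(H) = 0.13, so P(¬H) = 0.87. With E the 'indication' result, P(E|H) = 0.89 and P(E|¬H) = 0.11.
P(E) = 0.89·0.13 + 0.11·0.87 = 0.11570 + 0.095700 = 0.21140.
By Bayes' theorem, P(H|E) = 0.11570 / 0.21140 = 0.5473. Hence P(¬H|E) = 1 − 0.5473 = 0.4527.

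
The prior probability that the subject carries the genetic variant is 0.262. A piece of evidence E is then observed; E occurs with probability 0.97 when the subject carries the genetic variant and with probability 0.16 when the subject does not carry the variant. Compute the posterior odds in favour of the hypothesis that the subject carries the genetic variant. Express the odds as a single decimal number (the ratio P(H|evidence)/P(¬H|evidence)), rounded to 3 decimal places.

Prior odds = 0.262/(1−0.262) = 0.35501. In log-odds, ln(0.35501) = -1.0356.
Add log likelihood ratio: ln(6.0625) = 1.8021.
Posterior log-odds = 0.76652, so posterior odds = exp(0.76652) = 2.1523.

Posterior odds ≈ 2.152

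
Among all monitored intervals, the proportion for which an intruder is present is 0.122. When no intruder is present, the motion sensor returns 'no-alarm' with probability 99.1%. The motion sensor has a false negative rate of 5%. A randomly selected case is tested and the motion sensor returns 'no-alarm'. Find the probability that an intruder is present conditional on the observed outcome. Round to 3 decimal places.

P(H | E) ≈ 0.007

Write H for 'an intruder is present'. Prior odds H:¬H = 0.122/0.878 = 0.13895. For the 'no-alarm' outcome, the likelihood ratio is 0.05/0.991 = 0.050454.
Posterior odds = 0.13895 × 0.050454 = 0.0070107, so P(H|E) = 0.0070107/(1+0.0070107) = 0.007.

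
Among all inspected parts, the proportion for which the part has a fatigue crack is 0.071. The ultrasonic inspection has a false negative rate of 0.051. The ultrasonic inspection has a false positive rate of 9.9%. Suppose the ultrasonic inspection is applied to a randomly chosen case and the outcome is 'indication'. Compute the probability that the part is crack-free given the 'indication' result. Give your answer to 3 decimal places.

Write H for 'the part has a fatigue crack'. Prior odds H:¬H = 0.071/0.929 = 0.076426. For the 'indication' outcome, the likelihood ratio is 0.949/0.099 = 9.5859.
Posterior odds = 0.076426 × 9.5859 = 0.73261, so P(H|E) = 0.73261/(1+0.73261) = 0.423. Then P(¬H|E) = 1 − 0.423 = 0.577.

P(¬H | E) ≈ 0.577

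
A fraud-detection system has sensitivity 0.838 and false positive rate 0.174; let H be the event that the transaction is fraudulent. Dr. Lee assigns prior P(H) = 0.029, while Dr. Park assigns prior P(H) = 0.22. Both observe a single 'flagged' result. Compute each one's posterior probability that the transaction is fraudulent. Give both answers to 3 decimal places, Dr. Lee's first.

Dr. Lee: 0.126; Dr. Park: 0.576

P('+'|H) = 0.838, P('+'|¬H) = 0.174.
Dr. Lee: numerator 0.838·0.029 = 0.024302; evidence = 0.024302+0.174·0.971 = 0.19326; posterior = 0.126.
Dr. Park: numerator 0.838·0.22 = 0.18436; evidence = 0.18436+0.174·0.78 = 0.32008; posterior = 0.576.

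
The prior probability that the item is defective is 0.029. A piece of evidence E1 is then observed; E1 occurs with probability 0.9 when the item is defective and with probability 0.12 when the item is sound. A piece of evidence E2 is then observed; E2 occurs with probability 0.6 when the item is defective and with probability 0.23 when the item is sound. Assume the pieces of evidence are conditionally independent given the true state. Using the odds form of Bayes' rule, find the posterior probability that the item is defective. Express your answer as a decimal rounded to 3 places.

Posterior probability ≈ 0.369

Prior odds = 0.029/(1−0.029) = 0.029866. In log-odds, ln(0.029866) = -3.5110.
Add log likelihood ratios: ln(7.5000) + ln(2.6087) = 2.9738.
Posterior log-odds = -0.53728, so posterior odds = exp(-0.53728) = 0.58434. Converting, P(H|E) = 0.58434/1.5843 = 0.369.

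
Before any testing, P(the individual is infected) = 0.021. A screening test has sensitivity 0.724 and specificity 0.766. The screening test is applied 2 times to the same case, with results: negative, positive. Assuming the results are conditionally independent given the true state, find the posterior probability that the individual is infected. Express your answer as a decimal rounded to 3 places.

Posterior P(H) ≈ 0.023

Let H be the event that the individual is infected; start with P(H) = 0.021. P('positive'|H) = 0.724, P('positive'|¬H) = 0.234.
Update on result 1 ('negative'): P(H) ← 0.276·0.0210 / (0.276·0.0210 + 0.766·0.9790) = 0.0057960/0.75571 = 0.0077.
Update on result 2 ('positive'): P(H) ← 0.724·0.0077 / (0.724·0.0077 + 0.234·0.9923) = 0.0055528/0.23776 = 0.0234.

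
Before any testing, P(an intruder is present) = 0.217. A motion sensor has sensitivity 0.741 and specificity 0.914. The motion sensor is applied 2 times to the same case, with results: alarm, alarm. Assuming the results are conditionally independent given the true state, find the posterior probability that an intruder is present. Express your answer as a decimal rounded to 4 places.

Posterior P(H) ≈ 0.9536

With H the event that an intruder is present, the joint likelihood of the observed sequence is P(data|H) = 0.741·0.741 = 0.54908 and P(data|¬H) = 0.086·0.086 = 0.0073960.
Bayes: P(H|data) = 0.217·0.54908 / (0.217·0.54908 + 0.783·0.0073960) = 0.11915/0.12494 = 0.9536.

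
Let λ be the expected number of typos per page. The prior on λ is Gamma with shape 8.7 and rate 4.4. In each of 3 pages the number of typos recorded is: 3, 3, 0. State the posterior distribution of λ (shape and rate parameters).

Posterior: Gamma(shape=14.7, rate=7.4)

The Poisson likelihood adds the total count to the shape and the number of exposure periods to the rate. Here ∑xᵢ = 6 and n = 3, so shape 8.7→14.7 and rate 4.4→7.4.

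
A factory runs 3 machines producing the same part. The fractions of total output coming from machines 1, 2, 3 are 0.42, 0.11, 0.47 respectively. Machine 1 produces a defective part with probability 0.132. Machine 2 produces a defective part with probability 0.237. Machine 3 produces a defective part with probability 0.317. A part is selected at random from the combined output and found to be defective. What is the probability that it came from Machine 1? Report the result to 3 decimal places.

Posterior probability ≈ 0.241

Tabulate prior·likelihood by source: [1] prior 0.42, lik 0.132, product 0.05544; [2] prior 0.11, lik 0.237, product 0.02607; [3] prior 0.47, lik 0.317, product 0.1490.
Normalizing constant = 0.23050; the posterior for Machine 1 is its product over the sum, 0.05544/0.23050 = 0.241.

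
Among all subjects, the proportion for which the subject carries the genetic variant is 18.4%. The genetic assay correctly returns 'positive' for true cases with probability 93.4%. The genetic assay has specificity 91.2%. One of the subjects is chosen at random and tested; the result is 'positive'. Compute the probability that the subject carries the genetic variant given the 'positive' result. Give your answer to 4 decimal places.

Write H for 'the subject carries the genetic variant'. Prior odds H:¬H = 0.184/0.816 = 0.22549. For the 'positive' outcome, the likelihood ratio is 0.934/0.088 = 10.614.
Posterior odds = 0.22549 × 10.614 = 2.3933, so P(H|E) = 2.3933/(1+2.3933) = 0.7053.

P(H | E) ≈ 0.7053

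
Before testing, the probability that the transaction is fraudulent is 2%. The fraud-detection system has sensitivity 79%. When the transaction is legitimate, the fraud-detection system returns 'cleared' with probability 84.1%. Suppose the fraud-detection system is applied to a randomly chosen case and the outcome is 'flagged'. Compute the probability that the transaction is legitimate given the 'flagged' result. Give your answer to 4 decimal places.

P(¬H | E) ≈ 0.9079

Write H for 'the transaction is fraudulent'. Prior odds H:¬H = 0.02/0.98 = 0.020408. For the 'flagged' outcome, the likelihood ratio is 0.79/0.159 = 4.9686.
Posterior odds = 0.020408 × 4.9686 = 0.10140, so P(H|E) = 0.10140/(1+0.10140) = 0.0921. Then P(¬H|E) = 1 − 0.0921 = 0.9079.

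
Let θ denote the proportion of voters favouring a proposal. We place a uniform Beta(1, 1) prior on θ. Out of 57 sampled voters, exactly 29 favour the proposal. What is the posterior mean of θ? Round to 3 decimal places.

The binomial likelihood is conjugate to the Beta prior: with 29 successes and 28 failures, the posterior is Beta(1+29, 1+28) = Beta(30, 29).
E[θ | data] = 30/(30+29) = 0.508.

Posterior mean ≈ 0.508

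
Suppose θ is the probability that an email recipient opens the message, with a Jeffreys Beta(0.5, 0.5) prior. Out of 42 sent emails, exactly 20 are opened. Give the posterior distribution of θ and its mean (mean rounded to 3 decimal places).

The binomial likelihood is conjugate to the Beta prior: with 20 successes and 22 failures, the posterior is Beta(0.5+20, 0.5+22) = Beta(20.5, 22.5).
Posterior mean = α/(α+β) = 20.5/43 = 0.477.

Posterior: Beta(20.5, 22.5); mean ≈ 0.477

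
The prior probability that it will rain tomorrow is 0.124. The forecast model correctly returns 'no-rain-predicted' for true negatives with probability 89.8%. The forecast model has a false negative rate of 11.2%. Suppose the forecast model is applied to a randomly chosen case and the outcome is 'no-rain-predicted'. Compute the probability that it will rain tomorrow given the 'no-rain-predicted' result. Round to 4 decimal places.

P(H | E) ≈ 0.0173

Write H for 'it will rain tomorrow'. Prior odds H:¬H = 0.124/0.876 = 0.14155. For the 'no-rain-predicted' outcome, the likelihood ratio is 0.112/0.898 = 0.12472.
Posterior odds = 0.14155 × 0.12472 = 0.017655, so P(H|E) = 0.017655/(1+0.017655) = 0.0173.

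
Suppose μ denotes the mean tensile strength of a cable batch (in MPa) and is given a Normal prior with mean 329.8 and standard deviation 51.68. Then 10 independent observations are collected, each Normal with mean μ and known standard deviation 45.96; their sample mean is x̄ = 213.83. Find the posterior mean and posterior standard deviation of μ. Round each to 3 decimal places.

Posterior mean ≈ 222.330; posterior SD ≈ 13.991

With known σ, the Normal prior is conjugate. Weight on the data is w = (n/σ²)/(n/σ² + 1/τ₀²) = 0.00473413/(0.00473413+0.00037442) = 0.92671.
Posterior mean = w·x̄ + (1−w)·μ₀ = 0.92671·213.83 + 0.073292·329.8 = 222.330. Posterior variance = 1/(0.00473413+0.00037442) = 195.750, so SD = 13.991.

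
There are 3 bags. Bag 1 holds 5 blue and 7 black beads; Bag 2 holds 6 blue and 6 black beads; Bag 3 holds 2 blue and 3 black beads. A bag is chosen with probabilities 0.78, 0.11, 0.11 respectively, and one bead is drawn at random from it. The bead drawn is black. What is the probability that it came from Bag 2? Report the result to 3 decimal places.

Tabulate prior·likelihood by source: [1] prior 0.78, lik 0.5833, product 0.4550; [2] prior 0.11, lik 0.5, product 0.05500; [3] prior 0.11, lik 0.6, product 0.06600.
Normalizing constant = 0.57600; the posterior for Bag 2 is its product over the sum, 0.05500/0.57600 = 0.095.

Posterior probability ≈ 0.095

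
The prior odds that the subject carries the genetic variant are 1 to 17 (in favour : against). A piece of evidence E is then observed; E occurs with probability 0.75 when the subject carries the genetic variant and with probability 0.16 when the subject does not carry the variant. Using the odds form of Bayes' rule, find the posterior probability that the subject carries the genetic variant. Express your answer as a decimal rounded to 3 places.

Prior odds = 1/17 = 0.058824.
Likelihood ratio for E = 0.75/0.16 = 4.6875.
Posterior odds = prior odds × LR = 0.27574.
Posterior probability = odds/(1+odds) = 0.27574/1.2757 = 0.216.

Posterior probability ≈ 0.216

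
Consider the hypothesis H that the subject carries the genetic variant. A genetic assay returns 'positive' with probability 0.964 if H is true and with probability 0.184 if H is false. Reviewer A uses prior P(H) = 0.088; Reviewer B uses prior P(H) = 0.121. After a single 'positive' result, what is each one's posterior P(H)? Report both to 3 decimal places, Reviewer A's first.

P('+'|H) = 0.964, P('+'|¬H) = 0.184.
Reviewer A: numerator 0.964·0.088 = 0.084832; evidence = 0.084832+0.184·0.912 = 0.25264; posterior = 0.336.
Reviewer B: numerator 0.964·0.121 = 0.11664; evidence = 0.11664+0.184·0.879 = 0.27838; posterior = 0.419.

Reviewer A: 0.336; Reviewer B: 0.419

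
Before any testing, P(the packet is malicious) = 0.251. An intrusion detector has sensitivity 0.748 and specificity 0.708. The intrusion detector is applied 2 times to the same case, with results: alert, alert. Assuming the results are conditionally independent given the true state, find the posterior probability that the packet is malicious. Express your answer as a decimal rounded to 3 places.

With H the event that the packet is malicious, the joint likelihood of the observed sequence is P(data|H) = 0.748·0.748 = 0.55950 and P(data|¬H) = 0.292·0.292 = 0.085264.
Bayes: P(H|data) = 0.251·0.55950 / (0.251·0.55950 + 0.749·0.085264) = 0.14044/0.20430 = 0.6874.

Posterior P(H) ≈ 0.687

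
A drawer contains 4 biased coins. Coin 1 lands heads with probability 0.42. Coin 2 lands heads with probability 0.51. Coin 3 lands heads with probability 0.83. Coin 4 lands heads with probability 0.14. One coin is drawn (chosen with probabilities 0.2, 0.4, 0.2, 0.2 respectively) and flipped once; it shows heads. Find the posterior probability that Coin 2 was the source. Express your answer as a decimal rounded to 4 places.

P(heads|C1) = 0.42; P(heads|C2) = 0.51; P(heads|C3) = 0.83; P(heads|C4) = 0.14.
Prior × likelihood for each source: 0.2·0.42=0.08400, 0.4·0.51=0.2040, 0.2·0.83=0.1660, 0.2·0.14=0.02800. Summing gives P(heads) = 0.48200.
P(Coin 2 | heads) = 0.2040 / 0.48200 = 0.4232.

Posterior probability ≈ 0.4232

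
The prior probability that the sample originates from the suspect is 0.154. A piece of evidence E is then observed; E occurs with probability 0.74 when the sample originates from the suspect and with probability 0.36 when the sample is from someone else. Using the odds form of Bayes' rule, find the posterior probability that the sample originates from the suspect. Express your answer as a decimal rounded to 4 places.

Prior odds = 0.154/(1−0.154) = 0.18203.
Likelihood ratio for E = 0.74/0.36 = 2.0556.
Posterior odds = prior odds × LR = 0.37418.
Posterior probability = odds/(1+odds) = 0.37418/1.3742 = 0.2723.

Posterior probability ≈ 0.2723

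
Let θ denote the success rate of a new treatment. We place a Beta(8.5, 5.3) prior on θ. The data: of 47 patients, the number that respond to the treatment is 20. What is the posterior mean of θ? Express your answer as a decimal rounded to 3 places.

Posterior mean ≈ 0.469

Observing 20 successes and 27 failures updates Beta(8.5, 5.3) by adding the success and failure counts to the two shape parameters: α = 8.5+20 = 28.5, β = 5.3+27 = 32.3.
Posterior mean = α/(α+β) = 28.5/60.8 = 0.469.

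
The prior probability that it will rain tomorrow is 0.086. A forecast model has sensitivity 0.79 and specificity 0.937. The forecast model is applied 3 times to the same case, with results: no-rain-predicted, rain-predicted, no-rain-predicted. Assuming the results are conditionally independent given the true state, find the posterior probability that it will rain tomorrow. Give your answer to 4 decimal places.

Posterior P(H) ≈ 0.0559

Let H be the event that it will rain tomorrow; start with P(H) = 0.086. P('rain-predicted'|H) = 0.79, P('rain-predicted'|¬H) = 0.063.
Update on result 1 ('no-rain-predicted'): P(H) ← 0.21·0.0860 / (0.21·0.0860 + 0.937·0.9140) = 0.018060/0.87448 = 0.0207.
Update on result 2 ('rain-predicted'): P(H) ← 0.79·0.0207 / (0.79·0.0207 + 0.063·0.9793) = 0.016315/0.078014 = 0.2091.
Update on result 3 ('no-rain-predicted'): P(H) ← 0.21·0.2091 / (0.21·0.2091 + 0.937·0.7909) = 0.043918/0.78496 = 0.0559.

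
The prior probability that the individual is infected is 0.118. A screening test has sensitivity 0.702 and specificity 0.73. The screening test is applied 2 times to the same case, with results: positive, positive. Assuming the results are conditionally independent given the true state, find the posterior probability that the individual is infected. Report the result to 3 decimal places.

Posterior P(H) ≈ 0.475

Let H be the event that the individual is infected; start with P(H) = 0.118. P('positive'|H) = 0.702, P('positive'|¬H) = 0.27.
Update on result 1 ('positive'): P(H) ← 0.702·0.1180 / (0.702·0.1180 + 0.27·0.8820) = 0.082836/0.32098 = 0.2581.
Update on result 2 ('positive'): P(H) ← 0.702·0.2581 / (0.702·0.2581 + 0.27·0.7419) = 0.18117/0.38149 = 0.4749.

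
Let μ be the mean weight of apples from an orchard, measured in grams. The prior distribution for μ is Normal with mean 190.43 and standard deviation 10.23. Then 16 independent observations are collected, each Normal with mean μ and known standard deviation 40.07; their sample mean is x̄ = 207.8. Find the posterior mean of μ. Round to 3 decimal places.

With known σ, the Normal prior is conjugate. Weight on the data is w = (n/σ²)/(n/σ² + 1/τ₀²) = 0.00996509/(0.00996509+0.00955540) = 0.51049.
Posterior mean = w·x̄ + (1−w)·μ₀ = 0.51049·207.8 + 0.48951·190.43 = 199.297.

Posterior mean ≈ 199.297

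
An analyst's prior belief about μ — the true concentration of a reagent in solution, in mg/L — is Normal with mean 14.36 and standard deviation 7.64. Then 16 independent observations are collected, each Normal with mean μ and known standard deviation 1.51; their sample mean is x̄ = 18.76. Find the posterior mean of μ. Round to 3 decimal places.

Posterior mean ≈ 18.749

Prior precision 1/τ₀² = 1/7.64² = 0.0171322; data precision n/σ² = 16/1.51² = 7.01724.
Posterior precision = 0.0171322 + 7.01724 = 7.03437.
Posterior mean = (0.0171322·14.36 + 7.01724·18.76) / 7.03437 = 18.749.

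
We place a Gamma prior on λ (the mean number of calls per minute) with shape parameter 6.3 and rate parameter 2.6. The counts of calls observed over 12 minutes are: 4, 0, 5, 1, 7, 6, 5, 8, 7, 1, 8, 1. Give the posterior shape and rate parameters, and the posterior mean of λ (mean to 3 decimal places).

Total count ∑xᵢ = 53 over n = 12 minutes.
Gamma is conjugate to the Poisson likelihood: posterior is Gamma(shape = 6.3+53 = 59.3, rate = 2.6+12 = 14.6).
E[λ | data] = 59.3/14.6 = 4.062.

Posterior: Gamma(shape=59.3, rate=14.6); mean ≈ 4.062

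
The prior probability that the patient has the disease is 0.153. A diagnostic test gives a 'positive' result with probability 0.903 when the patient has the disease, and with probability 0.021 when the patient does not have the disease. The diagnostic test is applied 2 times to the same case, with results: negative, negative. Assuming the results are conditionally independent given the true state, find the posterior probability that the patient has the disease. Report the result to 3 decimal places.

Posterior P(H) ≈ 0.002

With H the event that the patient has the disease, the joint likelihood of the observed sequence is P(data|H) = 0.097·0.097 = 0.0094090 and P(data|¬H) = 0.979·0.979 = 0.95844.
Bayes: P(H|data) = 0.153·0.0094090 / (0.153·0.0094090 + 0.847·0.95844) = 0.0014396/0.81324 = 0.0018.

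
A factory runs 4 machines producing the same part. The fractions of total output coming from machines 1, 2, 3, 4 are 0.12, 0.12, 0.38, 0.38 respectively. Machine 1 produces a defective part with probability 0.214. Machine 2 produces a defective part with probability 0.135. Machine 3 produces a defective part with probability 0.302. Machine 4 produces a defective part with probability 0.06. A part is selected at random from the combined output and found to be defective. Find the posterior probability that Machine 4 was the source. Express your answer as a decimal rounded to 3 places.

P(defective|M1) = 0.214; P(defective|M2) = 0.135; P(defective|M3) = 0.302; P(defective|M4) = 0.06.
Prior × likelihood for each source: 0.12·0.214=0.02568, 0.12·0.135=0.01620, 0.38·0.302=0.1148, 0.38·0.06=0.02280. Summing gives P(defective) = 0.17944.
P(Machine 4 | defective) = 0.02280 / 0.17944 = 0.127.

Posterior probability ≈ 0.127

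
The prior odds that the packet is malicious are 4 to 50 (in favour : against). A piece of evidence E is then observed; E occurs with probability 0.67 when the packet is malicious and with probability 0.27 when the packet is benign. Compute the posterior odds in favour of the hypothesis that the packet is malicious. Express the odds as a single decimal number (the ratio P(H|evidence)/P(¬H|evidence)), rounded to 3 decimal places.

Prior odds = 4/50 = 0.080000.
Likelihood ratio for E = 0.67/0.27 = 2.4815.
Posterior odds = prior odds × LR = 0.19852.

Posterior odds ≈ 0.199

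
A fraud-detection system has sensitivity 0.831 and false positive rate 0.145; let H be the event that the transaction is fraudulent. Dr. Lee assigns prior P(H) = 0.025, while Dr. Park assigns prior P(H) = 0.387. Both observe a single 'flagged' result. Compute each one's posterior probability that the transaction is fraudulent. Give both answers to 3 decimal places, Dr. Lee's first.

P('+'|H) = 0.831, P('+'|¬H) = 0.145.
Dr. Lee: numerator 0.831·0.025 = 0.020775; evidence = 0.020775+0.145·0.975 = 0.16215; posterior = 0.128.
Dr. Park: numerator 0.831·0.387 = 0.32160; evidence = 0.32160+0.145·0.613 = 0.41048; posterior = 0.783.

Dr. Lee: 0.128; Dr. Park: 0.783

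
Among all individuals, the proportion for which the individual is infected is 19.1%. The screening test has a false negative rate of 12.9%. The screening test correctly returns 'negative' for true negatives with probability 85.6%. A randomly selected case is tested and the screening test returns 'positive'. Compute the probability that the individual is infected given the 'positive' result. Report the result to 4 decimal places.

P(H | E) ≈ 0.5881

Let H be the event that the individual is infected. P(H) = 0.191, so P(¬H) = 0.809. With E the 'positive' result, P(E|H) = 0.871 and P(E|¬H) = 0.144.
P(E) = 0.871·0.191 + 0.144·0.809 = 0.16636 + 0.11650 = 0.28286.
By Bayes' theorem, P(H|E) = 0.16636 / 0.28286 = 0.5881.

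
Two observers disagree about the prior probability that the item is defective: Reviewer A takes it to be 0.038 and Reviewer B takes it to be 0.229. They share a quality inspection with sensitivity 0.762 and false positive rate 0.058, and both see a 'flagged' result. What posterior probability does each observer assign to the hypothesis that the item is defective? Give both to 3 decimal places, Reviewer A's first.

P('+'|H) = 0.762, P('+'|¬H) = 0.058.
Reviewer A: numerator 0.762·0.038 = 0.028956; evidence = 0.028956+0.058·0.962 = 0.084752; posterior = 0.342.
Reviewer B: numerator 0.762·0.229 = 0.17450; evidence = 0.17450+0.058·0.771 = 0.21922; posterior = 0.796.

Reviewer A: 0.342; Reviewer B: 0.796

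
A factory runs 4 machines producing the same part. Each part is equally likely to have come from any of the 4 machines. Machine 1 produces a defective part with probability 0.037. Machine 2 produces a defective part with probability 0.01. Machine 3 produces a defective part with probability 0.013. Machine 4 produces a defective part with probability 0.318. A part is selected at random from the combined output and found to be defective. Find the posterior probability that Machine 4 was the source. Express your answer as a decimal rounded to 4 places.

Posterior probability ≈ 0.8413

P(defective|M1) = 0.037; P(defective|M2) = 0.01; P(defective|M3) = 0.013; P(defective|M4) = 0.318.
Prior × likelihood for each source: 0.25·0.037=0.009250, 0.25·0.01=0.002500, 0.25·0.013=0.003250, 0.25·0.318=0.07950. Summing gives P(defective) = 0.094500.
P(Machine 4 | defective) = 0.07950 / 0.094500 = 0.8413.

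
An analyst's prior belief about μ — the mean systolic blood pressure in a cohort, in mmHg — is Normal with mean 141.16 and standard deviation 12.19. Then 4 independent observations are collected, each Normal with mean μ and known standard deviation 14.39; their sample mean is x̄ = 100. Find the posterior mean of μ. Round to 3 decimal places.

Posterior mean ≈ 110.634

With known σ, the Normal prior is conjugate. Weight on the data is w = (n/σ²)/(n/σ² + 1/τ₀²) = 0.0193169/(0.0193169+0.00672965) = 0.74163.
Posterior mean = w·x̄ + (1−w)·μ₀ = 0.74163·100 + 0.25837·141.16 = 110.634.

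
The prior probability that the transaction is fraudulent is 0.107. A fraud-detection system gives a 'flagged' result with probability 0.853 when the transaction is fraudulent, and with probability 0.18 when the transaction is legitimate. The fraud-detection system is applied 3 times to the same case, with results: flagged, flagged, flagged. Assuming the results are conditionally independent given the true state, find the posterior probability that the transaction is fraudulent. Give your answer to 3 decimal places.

Let H be the event that the transaction is fraudulent; start with P(H) = 0.107. P('flagged'|H) = 0.853, P('flagged'|¬H) = 0.18.
Update on result 1 ('flagged'): P(H) ← 0.853·0.1070 / (0.853·0.1070 + 0.18·0.8930) = 0.091271/0.25201 = 0.3622.
Update on result 2 ('flagged'): P(H) ← 0.853·0.3622 / (0.853·0.3622 + 0.18·0.6378) = 0.30893/0.42374 = 0.7291.
Update on result 3 ('flagged'): P(H) ← 0.853·0.7291 / (0.853·0.7291 + 0.18·0.2709) = 0.62189/0.67066 = 0.9273.

Posterior P(H) ≈ 0.927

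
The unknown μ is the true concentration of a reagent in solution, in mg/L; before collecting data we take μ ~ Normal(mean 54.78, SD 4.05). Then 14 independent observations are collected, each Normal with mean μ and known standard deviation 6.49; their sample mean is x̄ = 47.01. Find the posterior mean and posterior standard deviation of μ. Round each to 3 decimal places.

Prior precision 1/τ₀² = 1/4.05² = 0.0609663; data precision n/σ² = 14/6.49² = 0.332383.
Posterior precision = 0.0609663 + 0.332383 = 0.393349, giving posterior SD = 1/√0.393349 = 1.594.
Posterior mean = (0.0609663·54.78 + 0.332383·47.01) / 0.393349 = 48.214.

Posterior mean ≈ 48.214; posterior SD ≈ 1.594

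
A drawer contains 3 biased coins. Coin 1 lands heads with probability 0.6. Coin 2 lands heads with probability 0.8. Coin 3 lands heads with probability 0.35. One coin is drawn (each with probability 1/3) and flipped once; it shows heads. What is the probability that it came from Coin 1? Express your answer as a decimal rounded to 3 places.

P(heads|C1) = 0.6; P(heads|C2) = 0.8; P(heads|C3) = 0.35.
Prior × likelihood for each source: 0.333333·0.6=0.2000, 0.333333·0.8=0.2667, 0.333333·0.35=0.1167. Summing gives P(heads) = 0.58333.
P(Coin 1 | heads) = 0.2000 / 0.58333 = 0.343.

Posterior probability ≈ 0.343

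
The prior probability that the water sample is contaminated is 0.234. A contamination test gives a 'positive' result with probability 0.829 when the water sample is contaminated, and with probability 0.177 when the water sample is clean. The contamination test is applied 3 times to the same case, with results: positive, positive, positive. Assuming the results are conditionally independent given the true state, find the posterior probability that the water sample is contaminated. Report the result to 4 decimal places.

Posterior P(H) ≈ 0.9691

With H the event that the water sample is contaminated, the joint likelihood of the observed sequence is P(data|H) = 0.829·0.829·0.829 = 0.56972 and P(data|¬H) = 0.177·0.177·0.177 = 0.0055452.
Bayes: P(H|data) = 0.234·0.56972 / (0.234·0.56972 + 0.766·0.0055452) = 0.13332/0.13756 = 0.9691.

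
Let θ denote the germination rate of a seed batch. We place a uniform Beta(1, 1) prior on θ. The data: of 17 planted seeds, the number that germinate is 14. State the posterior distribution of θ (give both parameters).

Posterior: Beta(15, 4)

The binomial likelihood is conjugate to the Beta prior: with 14 successes and 3 failures, the posterior is Beta(1+14, 1+3) = Beta(15, 4).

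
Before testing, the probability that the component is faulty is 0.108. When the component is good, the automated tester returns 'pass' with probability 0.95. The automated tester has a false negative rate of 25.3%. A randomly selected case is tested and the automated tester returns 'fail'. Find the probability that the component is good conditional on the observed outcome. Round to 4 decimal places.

P(¬H | E) ≈ 0.3560

Let H be the event that the component is faulty. P(H) = 0.108, so P(¬H) = 0.892. With E the 'fail' result, P(E|H) = 0.747 and P(E|¬H) = 0.05.
P(E) = 0.747·0.108 + 0.05·0.892 = 0.080676 + 0.044600 = 0.12528.
By Bayes' theorem, P(H|E) = 0.080676 / 0.12528 = 0.6440. Hence P(¬H|E) = 1 − 0.6440 = 0.3560.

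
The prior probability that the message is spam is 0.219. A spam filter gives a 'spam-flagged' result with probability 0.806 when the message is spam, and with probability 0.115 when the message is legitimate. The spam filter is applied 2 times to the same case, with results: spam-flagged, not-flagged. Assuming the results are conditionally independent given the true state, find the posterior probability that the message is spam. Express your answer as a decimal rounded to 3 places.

With H the event that the message is spam, the joint likelihood of the observed sequence is P(data|H) = 0.806·0.194 = 0.15636 and P(data|¬H) = 0.115·0.885 = 0.10178.
Bayes: P(H|data) = 0.219·0.15636 / (0.219·0.15636 + 0.781·0.10178) = 0.034244/0.11373 = 0.3011.

Posterior P(H) ≈ 0.301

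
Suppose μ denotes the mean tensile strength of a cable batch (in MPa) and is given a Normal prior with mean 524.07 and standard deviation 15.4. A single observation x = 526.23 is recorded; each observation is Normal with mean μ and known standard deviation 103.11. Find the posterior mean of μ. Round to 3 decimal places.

Posterior mean ≈ 524.117

Prior precision 1/τ₀² = 1/15.4² = 0.00421656; data precision n/σ² = 1/103.11² = 0.00009406.
Posterior precision = 0.00421656 + 0.00009406 = 0.00431062.
Posterior mean = (0.00421656·524.07 + 0.00009406·526.23) / 0.00431062 = 524.117.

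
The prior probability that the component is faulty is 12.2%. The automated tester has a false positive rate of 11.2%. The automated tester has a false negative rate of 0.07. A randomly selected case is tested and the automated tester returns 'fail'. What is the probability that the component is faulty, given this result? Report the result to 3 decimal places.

Let H be the event that the component is faulty. P(H) = 0.122, so P(¬H) = 0.878. With E the 'fail' result, P(E|H) = 0.93 and P(E|¬H) = 0.112.
P(E) = 0.93·0.122 + 0.112·0.878 = 0.11346 + 0.098336 = 0.21180.
By Bayes' theorem, P(H|E) = 0.11346 / 0.21180 = 0.536.

P(H | E) ≈ 0.536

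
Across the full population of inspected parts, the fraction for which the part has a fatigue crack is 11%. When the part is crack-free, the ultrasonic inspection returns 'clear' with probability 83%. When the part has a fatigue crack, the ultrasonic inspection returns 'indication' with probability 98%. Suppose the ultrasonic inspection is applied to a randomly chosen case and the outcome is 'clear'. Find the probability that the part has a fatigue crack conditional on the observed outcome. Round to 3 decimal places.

P(H | E) ≈ 0.003

Let H be the event that the part has a fatigue crack. P(H) = 0.11, so P(¬H) = 0.89. With E the 'clear' result, P(E|H) = 0.02 and P(E|¬H) = 0.83.
P(E) = 0.02·0.11 + 0.83·0.89 = 0.0022000 + 0.73870 = 0.74090.
By Bayes' theorem, P(H|E) = 0.0022000 / 0.74090 = 0.003.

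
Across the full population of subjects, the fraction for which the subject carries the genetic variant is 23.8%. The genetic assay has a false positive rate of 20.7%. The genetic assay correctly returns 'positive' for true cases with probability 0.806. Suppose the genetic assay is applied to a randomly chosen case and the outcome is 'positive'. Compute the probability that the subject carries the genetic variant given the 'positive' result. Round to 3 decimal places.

P(H | E) ≈ 0.549

Write H for 'the subject carries the genetic variant'. Prior odds H:¬H = 0.238/0.762 = 0.31234. For the 'positive' outcome, the likelihood ratio is 0.806/0.207 = 3.8937.
Posterior odds = 0.31234 × 3.8937 = 1.2161, so P(H|E) = 1.2161/(1+1.2161) = 0.549.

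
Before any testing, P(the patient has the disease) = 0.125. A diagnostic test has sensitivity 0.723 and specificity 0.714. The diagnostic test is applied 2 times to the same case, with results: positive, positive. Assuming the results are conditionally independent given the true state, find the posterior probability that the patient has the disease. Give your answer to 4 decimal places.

With H the event that the patient has the disease, the joint likelihood of the observed sequence is P(data|H) = 0.723·0.723 = 0.52273 and P(data|¬H) = 0.286·0.286 = 0.081796.
Bayes: P(H|data) = 0.125·0.52273 / (0.125·0.52273 + 0.875·0.081796) = 0.065341/0.13691 = 0.4772.

Posterior P(H) ≈ 0.4772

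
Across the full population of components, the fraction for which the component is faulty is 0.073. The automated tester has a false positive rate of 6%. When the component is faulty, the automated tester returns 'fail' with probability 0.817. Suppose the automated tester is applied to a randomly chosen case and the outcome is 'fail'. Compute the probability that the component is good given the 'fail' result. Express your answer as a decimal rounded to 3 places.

P(¬H | E) ≈ 0.483

Let H be the event that the component is faulty. P(H) = 0.073, so P(¬H) = 0.927. With E the 'fail' result, P(E|H) = 0.817 and P(E|¬H) = 0.06.
P(E) = 0.817·0.073 + 0.06·0.927 = 0.059641 + 0.055620 = 0.11526.
By Bayes' theorem, P(H|E) = 0.059641 / 0.11526 = 0.517. Hence P(¬H|E) = 1 − 0.517 = 0.483.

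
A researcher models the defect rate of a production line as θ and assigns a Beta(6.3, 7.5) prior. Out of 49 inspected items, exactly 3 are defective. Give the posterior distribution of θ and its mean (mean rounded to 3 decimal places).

Observing 3 successes and 46 failures updates Beta(6.3, 7.5) by adding the success and failure counts to the two shape parameters: α = 6.3+3 = 9.3, β = 7.5+46 = 53.5.
E[θ | data] = 9.3/(9.3+53.5) = 0.148.

Posterior: Beta(9.3, 53.5); mean ≈ 0.148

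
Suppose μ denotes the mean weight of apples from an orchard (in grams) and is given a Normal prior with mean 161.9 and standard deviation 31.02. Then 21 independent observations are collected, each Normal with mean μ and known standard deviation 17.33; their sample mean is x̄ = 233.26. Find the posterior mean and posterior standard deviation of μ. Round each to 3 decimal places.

Prior precision 1/τ₀² = 1/31.02² = 0.00103924; data precision n/σ² = 21/17.33² = 0.0699233.
Posterior precision = 0.00103924 + 0.0699233 = 0.0709626, giving posterior SD = 1/√0.0709626 = 3.754.
Posterior mean = (0.00103924·161.9 + 0.0699233·233.26) / 0.0709626 = 232.215.

Posterior mean ≈ 232.215; posterior SD ≈ 3.754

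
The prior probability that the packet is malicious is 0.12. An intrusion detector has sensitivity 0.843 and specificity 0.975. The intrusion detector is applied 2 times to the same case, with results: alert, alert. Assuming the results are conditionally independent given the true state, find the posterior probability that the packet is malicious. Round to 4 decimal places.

Let H be the event that the packet is malicious; start with P(H) = 0.12. P('alert'|H) = 0.843, P('alert'|¬H) = 0.025.
Update on result 1 ('alert'): P(H) ← 0.843·0.1200 / (0.843·0.1200 + 0.025·0.8800) = 0.10116/0.12316 = 0.8214.
Update on result 2 ('alert'): P(H) ← 0.843·0.8214 / (0.843·0.8214 + 0.025·0.1786) = 0.69242/0.69688 = 0.9936.

Posterior P(H) ≈ 0.9936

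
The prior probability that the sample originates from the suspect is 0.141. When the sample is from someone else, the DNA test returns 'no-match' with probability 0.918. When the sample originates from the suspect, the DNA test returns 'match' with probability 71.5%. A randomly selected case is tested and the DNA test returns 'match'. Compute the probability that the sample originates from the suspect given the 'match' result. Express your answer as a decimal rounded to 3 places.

P(H | E) ≈ 0.589

Let H be the event that the sample originates from the suspect. P(H) = 0.141, so P(¬H) = 0.859. With E the 'match' result, P(E|H) = 0.715 and P(E|¬H) = 0.082.
P(E) = 0.715·0.141 + 0.082·0.859 = 0.10081 + 0.070438 = 0.17125.
By Bayes' theorem, P(H|E) = 0.10081 / 0.17125 = 0.589.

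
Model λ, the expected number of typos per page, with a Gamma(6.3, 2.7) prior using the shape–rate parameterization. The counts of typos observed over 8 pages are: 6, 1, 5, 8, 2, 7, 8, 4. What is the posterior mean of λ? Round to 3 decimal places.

Posterior mean ≈ 4.421

Total count ∑xᵢ = 41 over n = 8 pages.
Gamma is conjugate to the Poisson likelihood: posterior is Gamma(shape = 6.3+41 = 47.3, rate = 2.7+8 = 10.7).
Posterior mean = shape/rate = 47.3/10.7 = 4.421.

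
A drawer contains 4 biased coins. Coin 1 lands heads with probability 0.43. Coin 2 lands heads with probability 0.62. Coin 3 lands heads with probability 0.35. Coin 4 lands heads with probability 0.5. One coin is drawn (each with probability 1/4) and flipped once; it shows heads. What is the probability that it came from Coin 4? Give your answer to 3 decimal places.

Posterior probability ≈ 0.263

P(heads|C1) = 0.43; P(heads|C2) = 0.62; P(heads|C3) = 0.35; P(heads|C4) = 0.5.
Prior × likelihood for each source: 0.25·0.43=0.1075, 0.25·0.62=0.1550, 0.25·0.35=0.08750, 0.25·0.5=0.1250. Summing gives P(heads) = 0.47500.
P(Coin 4 | heads) = 0.1250 / 0.47500 = 0.263.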